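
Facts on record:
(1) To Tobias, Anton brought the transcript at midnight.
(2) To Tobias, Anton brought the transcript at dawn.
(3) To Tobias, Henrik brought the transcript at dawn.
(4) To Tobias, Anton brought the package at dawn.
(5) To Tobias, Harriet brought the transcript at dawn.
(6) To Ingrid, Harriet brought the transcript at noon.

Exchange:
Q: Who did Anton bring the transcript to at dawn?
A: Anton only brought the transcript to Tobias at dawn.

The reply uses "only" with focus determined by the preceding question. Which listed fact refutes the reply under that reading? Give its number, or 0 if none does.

0

Answering "Who did ... to ...?" puts focus on the recipient — here, "Tobias".
So "only" ranges over recipients; the rest (same agent, thing, setting (Anton / the transcript / at dawn)) is presupposed.
No listed fact shares that background with another recipient. Nothing contradicts the reply.
(Fact (4) would refute a reading with focus on the thing — but that is not what the question asks.)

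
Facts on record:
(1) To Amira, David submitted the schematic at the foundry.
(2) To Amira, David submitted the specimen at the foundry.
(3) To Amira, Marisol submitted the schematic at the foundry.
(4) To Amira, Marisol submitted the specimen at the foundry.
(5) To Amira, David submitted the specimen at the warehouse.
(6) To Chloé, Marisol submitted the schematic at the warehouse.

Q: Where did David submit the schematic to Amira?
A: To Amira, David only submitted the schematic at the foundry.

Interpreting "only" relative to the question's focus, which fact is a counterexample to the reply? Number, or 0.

Answering "Where did ...?" puts focus on the setting — here, "at the foundry".
"Only" then excludes alternative settings while the background — agent = David, thing = the schematic, recipient = Amira — is held fixed.
No listed fact shares that background with another setting. Nothing contradicts the reply.
(Fact (2) would refute a reading with focus on the thing — but that is not what the question asks.)

0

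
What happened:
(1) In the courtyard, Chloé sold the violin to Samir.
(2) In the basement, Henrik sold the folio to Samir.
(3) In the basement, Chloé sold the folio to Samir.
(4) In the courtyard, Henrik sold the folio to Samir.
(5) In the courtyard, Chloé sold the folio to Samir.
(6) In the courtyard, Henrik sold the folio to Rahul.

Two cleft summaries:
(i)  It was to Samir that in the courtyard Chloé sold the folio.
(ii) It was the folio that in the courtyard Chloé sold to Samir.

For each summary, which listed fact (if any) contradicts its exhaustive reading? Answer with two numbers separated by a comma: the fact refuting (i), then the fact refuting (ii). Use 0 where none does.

0, 1

Summary (i) focuses "Samir" (the recipient); background Chloé as agent and the folio as thing and in the courtyard as setting. No fact matches that background with a different recipient, so 0.
Summary (ii) focuses "the folio" (the thing); background Chloé as agent and Samir as recipient and in the courtyard as setting. Fact (1) matches that background with thing = the violin — refutes (ii).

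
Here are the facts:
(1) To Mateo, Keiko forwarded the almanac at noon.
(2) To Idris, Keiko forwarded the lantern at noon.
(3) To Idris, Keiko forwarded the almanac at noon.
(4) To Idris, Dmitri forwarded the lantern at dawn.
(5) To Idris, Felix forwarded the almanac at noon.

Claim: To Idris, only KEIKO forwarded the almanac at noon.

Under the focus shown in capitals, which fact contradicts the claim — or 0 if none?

5

Focus (in capitals) is "Keiko" — the agent. "Only" excludes alternative agents while holding fixed the almanac as thing and Idris as recipient and at noon as setting.
Fact (5) matches on the almanac as thing and Idris as recipient and at noon as setting, but has agent = Felix instead. That refutes the claim.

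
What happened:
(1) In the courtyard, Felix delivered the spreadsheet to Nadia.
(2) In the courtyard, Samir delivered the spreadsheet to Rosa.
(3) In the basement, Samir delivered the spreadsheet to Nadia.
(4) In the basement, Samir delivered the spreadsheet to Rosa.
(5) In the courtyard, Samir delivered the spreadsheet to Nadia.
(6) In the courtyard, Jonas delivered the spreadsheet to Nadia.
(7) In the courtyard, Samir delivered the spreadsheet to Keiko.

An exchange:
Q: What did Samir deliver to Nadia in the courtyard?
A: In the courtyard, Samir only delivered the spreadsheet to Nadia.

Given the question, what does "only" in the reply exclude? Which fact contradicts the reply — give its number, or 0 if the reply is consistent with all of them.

0

The question "What did ...?" targets the thing, so in the reply the focus falls on "the spreadsheet".
So "only" ranges over things; the rest (same agent, recipient, setting (Samir / Nadia / in the courtyard)) is presupposed.
No listed fact shares that background with another thing. Nothing contradicts the reply.
(Fact (3) would refute a reading with focus on the setting — but that is not what the question asks.)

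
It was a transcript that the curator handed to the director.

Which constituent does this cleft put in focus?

In an it-cleft "It was X that/who ...", the clefted constituent X is the focus; the that/who-clause expresses the presupposed open proposition.
Here the focus is "a transcript". The backgrounded (presupposed) material includes "the curator" and "to the director".

a transcript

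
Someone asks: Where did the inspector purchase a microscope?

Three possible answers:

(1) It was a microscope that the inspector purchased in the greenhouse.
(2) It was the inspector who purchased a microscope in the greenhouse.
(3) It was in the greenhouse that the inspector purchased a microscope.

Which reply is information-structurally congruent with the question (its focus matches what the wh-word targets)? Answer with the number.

3

The question word "where" targets the location.
Option (1) clefts "a microscope" — the direct object, not what was asked.
Option (2) clefts "the inspector" — the subject (agent), not what was asked.
Option (3) clefts "in the greenhouse" — that matches what the question asks about.
So the congruent reply is (3).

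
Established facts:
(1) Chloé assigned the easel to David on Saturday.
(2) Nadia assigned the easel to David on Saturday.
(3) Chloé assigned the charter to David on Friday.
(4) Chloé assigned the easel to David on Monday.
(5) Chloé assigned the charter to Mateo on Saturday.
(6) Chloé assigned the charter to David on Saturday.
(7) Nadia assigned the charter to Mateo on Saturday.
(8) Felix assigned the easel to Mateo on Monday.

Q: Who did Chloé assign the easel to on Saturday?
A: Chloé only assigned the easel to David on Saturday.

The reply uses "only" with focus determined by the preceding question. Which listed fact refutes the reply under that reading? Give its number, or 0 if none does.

0

Answering "Who did ... to ...?" puts focus on the recipient — here, "David".
So "only" ranges over recipients; the rest (agent = Chloé, thing = the easel, setting = on Saturday) is presupposed.
No fact keeps agent = Chloé, thing = the easel, setting = on Saturday while changing the recipient; every other fact differs on something backgrounded. The reply stands.
(Fact (6) would refute a reading with focus on the thing — but that is not what the question asks.)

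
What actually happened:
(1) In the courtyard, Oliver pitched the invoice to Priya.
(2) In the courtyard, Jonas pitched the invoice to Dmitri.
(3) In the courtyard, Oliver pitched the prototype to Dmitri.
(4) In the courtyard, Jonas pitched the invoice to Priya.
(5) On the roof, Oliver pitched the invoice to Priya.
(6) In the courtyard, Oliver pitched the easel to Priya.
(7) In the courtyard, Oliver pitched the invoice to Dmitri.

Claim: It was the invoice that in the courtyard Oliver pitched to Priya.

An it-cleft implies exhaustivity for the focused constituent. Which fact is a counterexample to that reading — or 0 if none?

Focus of the cleft: "the invoice" (the thing). Presupposed background: agent = Oliver, recipient = Priya, setting = in the courtyard.
Exhaustivity: the invoice is the only thing satisfying that background.
But fact (6) also has agent = Oliver, recipient = Priya, setting = in the courtyard, with thing = the easel — so the exhaustive reading fails.

6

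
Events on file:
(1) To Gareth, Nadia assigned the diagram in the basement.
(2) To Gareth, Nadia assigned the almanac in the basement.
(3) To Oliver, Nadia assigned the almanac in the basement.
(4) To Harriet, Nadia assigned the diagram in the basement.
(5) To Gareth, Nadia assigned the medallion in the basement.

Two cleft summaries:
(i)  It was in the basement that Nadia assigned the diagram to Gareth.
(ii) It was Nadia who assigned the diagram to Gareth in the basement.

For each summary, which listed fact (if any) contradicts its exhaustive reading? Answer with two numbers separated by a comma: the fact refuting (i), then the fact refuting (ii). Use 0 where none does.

Summary (i) focuses "in the basement" (the setting); background Nadia as agent and the diagram as thing and Gareth as recipient. No fact matches that background with a different setting, so 0.
Summary (ii) focuses "Nadia" (the agent); background the diagram as thing and Gareth as recipient and in the basement as setting. No fact matches that background with a different agent, so 0.

0, 0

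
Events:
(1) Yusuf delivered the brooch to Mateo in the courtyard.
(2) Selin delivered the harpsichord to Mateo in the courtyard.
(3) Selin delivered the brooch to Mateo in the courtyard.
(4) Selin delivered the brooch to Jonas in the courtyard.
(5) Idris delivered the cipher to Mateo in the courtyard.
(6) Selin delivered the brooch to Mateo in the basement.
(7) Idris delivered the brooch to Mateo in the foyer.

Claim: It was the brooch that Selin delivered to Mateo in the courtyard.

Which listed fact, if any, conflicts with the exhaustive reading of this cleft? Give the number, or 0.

2

The cleft puts "the brooch" in focus and presupposes the open proposition with same agent, recipient, setting (Selin / Mateo / in the courtyard).
The exhaustive reading says no other thing fits that background.
But fact (2) also has same agent, recipient, setting (Selin / Mateo / in the courtyard), with thing = the harpsichord — so the exhaustive reading fails.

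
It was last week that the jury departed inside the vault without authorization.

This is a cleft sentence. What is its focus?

In an it-cleft "It was X that/who ...", the clefted constituent X is the focus; the that/who-clause expresses the presupposed open proposition.
Here the focus is "last week". The backgrounded (presupposed) material includes "the jury", "without authorization" and "inside the vault".

last week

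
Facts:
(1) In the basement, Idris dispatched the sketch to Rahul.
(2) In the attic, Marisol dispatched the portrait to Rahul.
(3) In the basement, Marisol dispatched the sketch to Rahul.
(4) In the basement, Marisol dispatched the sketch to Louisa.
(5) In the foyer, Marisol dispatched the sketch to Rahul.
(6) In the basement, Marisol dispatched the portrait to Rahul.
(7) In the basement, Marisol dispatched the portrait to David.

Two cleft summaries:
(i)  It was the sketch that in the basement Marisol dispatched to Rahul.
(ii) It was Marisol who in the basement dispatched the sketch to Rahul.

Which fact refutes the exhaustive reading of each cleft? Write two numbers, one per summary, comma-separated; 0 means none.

(i): focus "the sketch". Looking for Marisol as agent and Rahul as recipient and in the basement as setting with some other thing — fact (6) has the portrait there. Refuted.
(ii): focus "Marisol". Looking for the sketch as thing and Rahul as recipient and in the basement as setting with some other agent — fact (1) has Idris there. Refuted.

6, 1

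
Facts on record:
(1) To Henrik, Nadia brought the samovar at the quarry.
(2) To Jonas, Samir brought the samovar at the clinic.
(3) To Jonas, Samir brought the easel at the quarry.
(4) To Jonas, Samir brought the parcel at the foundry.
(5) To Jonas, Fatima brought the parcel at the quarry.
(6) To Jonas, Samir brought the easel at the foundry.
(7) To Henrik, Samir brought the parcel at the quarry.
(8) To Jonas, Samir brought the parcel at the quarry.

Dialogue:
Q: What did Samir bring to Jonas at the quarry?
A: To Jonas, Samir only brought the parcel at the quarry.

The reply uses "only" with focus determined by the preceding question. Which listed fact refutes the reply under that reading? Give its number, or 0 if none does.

Answering "What did ...?" puts focus on the thing — here, "the parcel".
"Only" then excludes alternative things while the background — same agent, recipient, setting (Samir / Jonas / at the quarry) — is held fixed.
Fact (3) shares the background with a different thing (the easel) — counterexample.
(Fact (4) would refute a reading with focus on the setting — but that is not what the question asks.)

3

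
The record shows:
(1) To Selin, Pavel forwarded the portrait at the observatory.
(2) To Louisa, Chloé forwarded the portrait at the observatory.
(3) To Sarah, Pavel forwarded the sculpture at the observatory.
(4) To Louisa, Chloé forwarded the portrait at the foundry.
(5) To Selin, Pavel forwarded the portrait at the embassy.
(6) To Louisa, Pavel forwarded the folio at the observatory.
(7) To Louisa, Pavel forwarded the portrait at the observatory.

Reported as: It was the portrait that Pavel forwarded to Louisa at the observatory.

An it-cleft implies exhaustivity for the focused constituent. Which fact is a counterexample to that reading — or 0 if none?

The cleft puts "the portrait" in focus and presupposes the open proposition with agent = Pavel, recipient = Louisa, setting = at the observatory.
The exhaustive reading says no other thing fits that background.
Fact (6) shares the background but with thing = the folio; exhaustivity is violated.

6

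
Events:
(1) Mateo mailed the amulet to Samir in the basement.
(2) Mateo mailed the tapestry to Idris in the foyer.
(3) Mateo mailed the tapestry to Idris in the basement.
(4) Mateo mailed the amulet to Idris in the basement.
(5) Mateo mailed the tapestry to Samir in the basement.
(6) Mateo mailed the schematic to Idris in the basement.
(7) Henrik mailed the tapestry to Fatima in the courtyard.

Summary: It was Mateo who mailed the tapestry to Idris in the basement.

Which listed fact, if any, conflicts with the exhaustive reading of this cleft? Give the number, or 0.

0

Focus of the cleft: "Mateo" (the agent). Presupposed background: thing = the tapestry, recipient = Idris, setting = in the basement.
Exhaustivity: Mateo is the only agent satisfying that background.
No listed fact matches the background with a different agent. Exhaustivity holds.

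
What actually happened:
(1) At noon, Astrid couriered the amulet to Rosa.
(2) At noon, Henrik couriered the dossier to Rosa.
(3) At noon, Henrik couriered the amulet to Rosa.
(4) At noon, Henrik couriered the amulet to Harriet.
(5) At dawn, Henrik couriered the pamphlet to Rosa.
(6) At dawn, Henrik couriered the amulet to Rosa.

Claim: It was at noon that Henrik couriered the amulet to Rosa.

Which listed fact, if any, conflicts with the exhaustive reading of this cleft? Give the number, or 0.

Focus of the cleft: "at noon" (the setting). Presupposed background: agent = Henrik, thing = the amulet, recipient = Rosa.
Exhaustivity: at noon is the only setting satisfying that background.
But fact (6) also has agent = Henrik, thing = the amulet, recipient = Rosa, with setting = at dawn — so the exhaustive reading fails.

6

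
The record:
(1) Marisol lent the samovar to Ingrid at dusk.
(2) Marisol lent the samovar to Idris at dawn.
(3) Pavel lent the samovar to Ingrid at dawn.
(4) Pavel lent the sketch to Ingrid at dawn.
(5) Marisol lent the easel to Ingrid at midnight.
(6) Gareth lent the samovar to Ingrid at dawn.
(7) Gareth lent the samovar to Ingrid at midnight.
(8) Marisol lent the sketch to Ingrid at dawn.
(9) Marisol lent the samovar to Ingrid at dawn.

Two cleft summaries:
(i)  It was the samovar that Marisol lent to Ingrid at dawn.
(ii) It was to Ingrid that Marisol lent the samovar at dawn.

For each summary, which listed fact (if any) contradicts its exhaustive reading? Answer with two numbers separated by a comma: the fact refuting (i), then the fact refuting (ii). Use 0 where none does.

8, 2

Summary (i) focuses "the samovar" (the thing); background agent = Marisol, recipient = Ingrid, setting = at dawn. Fact (8) matches that background with thing = the sketch — refutes (i).
Summary (ii) focuses "Ingrid" (the recipient); background agent = Marisol, thing = the samovar, setting = at dawn. Fact (2) matches that background with recipient = Idris — refutes (ii).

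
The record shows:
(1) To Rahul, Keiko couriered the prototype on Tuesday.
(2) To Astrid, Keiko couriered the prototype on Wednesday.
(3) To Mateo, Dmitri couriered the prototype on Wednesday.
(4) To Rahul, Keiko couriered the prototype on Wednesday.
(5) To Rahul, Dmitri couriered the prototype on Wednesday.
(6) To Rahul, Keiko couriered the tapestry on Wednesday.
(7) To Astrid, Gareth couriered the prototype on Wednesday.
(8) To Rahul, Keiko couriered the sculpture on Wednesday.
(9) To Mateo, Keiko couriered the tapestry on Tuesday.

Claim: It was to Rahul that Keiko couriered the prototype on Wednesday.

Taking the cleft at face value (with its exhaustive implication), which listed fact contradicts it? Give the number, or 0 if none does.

Focus of the cleft: "Rahul" (the recipient). Presupposed background: Keiko as agent and the prototype as thing and on Wednesday as setting.
Exhaustivity: Rahul is the only recipient satisfying that background.
Fact (2) shares the background but with recipient = Astrid; exhaustivity is violated.

2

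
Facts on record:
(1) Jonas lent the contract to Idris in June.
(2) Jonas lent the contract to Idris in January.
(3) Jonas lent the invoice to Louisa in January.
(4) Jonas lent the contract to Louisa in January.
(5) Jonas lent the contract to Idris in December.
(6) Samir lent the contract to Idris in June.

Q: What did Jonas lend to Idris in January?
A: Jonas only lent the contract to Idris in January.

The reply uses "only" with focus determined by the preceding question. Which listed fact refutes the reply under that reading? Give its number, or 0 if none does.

The question "What did ...?" targets the thing, so in the reply the focus falls on "the contract".
"Only" then excludes alternative things while the background — Jonas as agent and Idris as recipient and in January as setting — is held fixed.
No fact keeps Jonas as agent and Idris as recipient and in January as setting while changing the thing; every other fact differs on something backgrounded. The reply stands.
(Fact (1) would refute a reading with focus on the setting — but that is not what the question asks.)

0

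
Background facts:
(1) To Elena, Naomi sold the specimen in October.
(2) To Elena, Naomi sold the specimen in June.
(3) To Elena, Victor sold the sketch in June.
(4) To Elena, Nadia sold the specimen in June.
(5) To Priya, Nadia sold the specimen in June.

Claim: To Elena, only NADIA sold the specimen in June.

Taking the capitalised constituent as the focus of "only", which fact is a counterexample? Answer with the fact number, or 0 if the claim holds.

The capitals mark "Nadia" as focus. So "only" rules out other agents, with the rest (same thing, recipient, setting (the specimen / Elena / in June)) as background.
Fact (2) matches on same thing, recipient, setting (the specimen / Elena / in June), but has agent = Naomi instead. That refutes the claim.

2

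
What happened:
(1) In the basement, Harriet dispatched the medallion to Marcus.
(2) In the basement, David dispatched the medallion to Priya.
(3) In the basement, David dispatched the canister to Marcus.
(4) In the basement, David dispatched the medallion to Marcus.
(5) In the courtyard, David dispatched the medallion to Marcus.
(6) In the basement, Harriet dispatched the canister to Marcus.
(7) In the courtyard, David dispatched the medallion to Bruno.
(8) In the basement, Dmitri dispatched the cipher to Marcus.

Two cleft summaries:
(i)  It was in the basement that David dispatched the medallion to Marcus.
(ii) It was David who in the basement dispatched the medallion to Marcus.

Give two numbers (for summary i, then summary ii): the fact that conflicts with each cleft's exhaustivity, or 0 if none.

5, 1

(i): focus "in the basement". Looking for same agent, thing, recipient (David / the medallion / Marcus) with some other setting — fact (5) has in the courtyard there. Refuted.
(ii): focus "David". Looking for same thing, recipient, setting (the medallion / Marcus / in the basement) with some other agent — fact (1) has Harriet there. Refuted.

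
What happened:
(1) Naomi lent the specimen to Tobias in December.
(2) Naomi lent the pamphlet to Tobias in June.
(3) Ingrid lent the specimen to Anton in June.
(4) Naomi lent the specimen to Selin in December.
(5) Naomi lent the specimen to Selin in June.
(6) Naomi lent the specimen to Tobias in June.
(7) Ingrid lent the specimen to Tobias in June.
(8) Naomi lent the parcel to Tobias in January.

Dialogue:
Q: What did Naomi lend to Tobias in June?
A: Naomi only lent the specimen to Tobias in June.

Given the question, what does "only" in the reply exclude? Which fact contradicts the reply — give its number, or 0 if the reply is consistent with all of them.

Answering "What did ...?" puts focus on the thing — here, "the specimen".
So "only" ranges over things; the rest (Naomi as agent and Tobias as recipient and in June as setting) is presupposed.
Fact (2) shares the background with a different thing (the pamphlet) — counterexample.
(Fact (5) would refute a reading with focus on the recipient — but that is not what the question asks.)

2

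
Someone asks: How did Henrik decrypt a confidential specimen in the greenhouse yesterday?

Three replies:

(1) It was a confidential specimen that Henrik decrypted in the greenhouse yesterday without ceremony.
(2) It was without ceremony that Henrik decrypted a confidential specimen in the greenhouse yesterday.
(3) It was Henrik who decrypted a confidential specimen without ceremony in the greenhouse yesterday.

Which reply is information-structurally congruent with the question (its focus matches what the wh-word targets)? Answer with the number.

The question word "how" targets the manner.
Option (1) clefts "a confidential specimen" — the direct object, not what was asked.
Option (2) clefts "without ceremony" — that matches what the question asks about.
Option (3) clefts "Henrik" — the subject (agent), not what was asked.
So the congruent reply is (2).

2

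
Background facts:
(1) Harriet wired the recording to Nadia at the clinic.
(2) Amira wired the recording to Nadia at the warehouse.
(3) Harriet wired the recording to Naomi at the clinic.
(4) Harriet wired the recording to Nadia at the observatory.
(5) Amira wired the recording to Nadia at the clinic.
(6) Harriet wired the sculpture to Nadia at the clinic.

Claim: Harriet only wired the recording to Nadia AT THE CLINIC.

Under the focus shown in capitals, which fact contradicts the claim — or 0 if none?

Focus (in capitals) is "at the clinic" — the setting. "Only" excludes alternative settings while holding fixed agent = Harriet, thing = the recording, recipient = Nadia.
Fact (4) shares the background but differs in setting (at the observatory) — a counterexample.

4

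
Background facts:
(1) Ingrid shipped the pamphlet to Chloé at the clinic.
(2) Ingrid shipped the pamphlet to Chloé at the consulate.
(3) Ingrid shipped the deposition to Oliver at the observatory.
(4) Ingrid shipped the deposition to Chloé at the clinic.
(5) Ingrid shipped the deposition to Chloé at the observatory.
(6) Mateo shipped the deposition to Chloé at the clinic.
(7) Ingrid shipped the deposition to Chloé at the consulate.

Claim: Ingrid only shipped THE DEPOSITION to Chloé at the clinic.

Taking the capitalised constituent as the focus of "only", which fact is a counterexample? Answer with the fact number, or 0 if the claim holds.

1

Focus (in capitals) is "the deposition" — the thing. "Only" excludes alternative things while holding fixed agent = Ingrid, recipient = Chloé, setting = at the clinic.
Fact (1) shares the background but differs in thing (the pamphlet) — a counterexample.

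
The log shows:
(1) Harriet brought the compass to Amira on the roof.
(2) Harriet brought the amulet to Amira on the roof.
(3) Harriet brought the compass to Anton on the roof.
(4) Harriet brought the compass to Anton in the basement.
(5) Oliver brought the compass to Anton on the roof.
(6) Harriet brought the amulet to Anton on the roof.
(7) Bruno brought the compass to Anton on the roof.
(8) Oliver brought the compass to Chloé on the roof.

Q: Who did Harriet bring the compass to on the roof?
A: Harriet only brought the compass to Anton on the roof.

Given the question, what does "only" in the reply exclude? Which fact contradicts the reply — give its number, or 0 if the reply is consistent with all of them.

1

The question "Who did ... to ...?" targets the recipient, so in the reply the focus falls on "Anton".
So "only" ranges over recipients; the rest (agent = Harriet, thing = the compass, setting = on the roof) is presupposed.
Fact (1) shares the background with a different recipient (Amira) — counterexample.
(Fact (4) would refute a reading with focus on the setting — but that is not what the question asks.)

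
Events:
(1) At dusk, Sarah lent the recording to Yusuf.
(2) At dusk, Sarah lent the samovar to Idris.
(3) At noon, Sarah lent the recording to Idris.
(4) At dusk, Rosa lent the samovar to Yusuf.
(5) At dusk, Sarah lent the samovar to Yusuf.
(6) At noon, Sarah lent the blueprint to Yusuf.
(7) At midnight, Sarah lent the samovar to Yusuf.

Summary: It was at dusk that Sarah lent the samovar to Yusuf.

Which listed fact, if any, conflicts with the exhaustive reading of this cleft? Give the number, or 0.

The cleft puts "at dusk" in focus and presupposes the open proposition with Sarah as agent and the samovar as thing and Yusuf as recipient.
The exhaustive reading says no other setting fits that background.
But fact (7) also has Sarah as agent and the samovar as thing and Yusuf as recipient, with setting = at midnight — so the exhaustive reading fails.

7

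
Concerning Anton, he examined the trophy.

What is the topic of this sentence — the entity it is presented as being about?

Anton

The construction explicitly marks "Anton" as what the sentence is about — the topic.
The remainder of the clause is the comment (what is said about the topic).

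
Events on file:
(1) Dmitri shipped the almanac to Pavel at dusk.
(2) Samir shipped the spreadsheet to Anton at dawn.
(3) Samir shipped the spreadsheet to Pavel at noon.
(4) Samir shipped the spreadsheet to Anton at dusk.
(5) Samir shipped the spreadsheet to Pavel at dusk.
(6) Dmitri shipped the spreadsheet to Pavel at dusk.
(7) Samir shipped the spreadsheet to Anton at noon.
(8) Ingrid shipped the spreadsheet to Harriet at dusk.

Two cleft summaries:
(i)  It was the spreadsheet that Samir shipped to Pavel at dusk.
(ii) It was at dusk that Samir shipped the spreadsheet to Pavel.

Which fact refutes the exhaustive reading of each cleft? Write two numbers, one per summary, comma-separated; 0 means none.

Summary (i) focuses "the spreadsheet" (the thing); background agent = Samir, recipient = Pavel, setting = at dusk. No fact matches that background with a different thing, so 0.
Summary (ii) focuses "at dusk" (the setting); background agent = Samir, thing = the spreadsheet, recipient = Pavel. Fact (3) matches that background with setting = at noon — refutes (ii).

0, 3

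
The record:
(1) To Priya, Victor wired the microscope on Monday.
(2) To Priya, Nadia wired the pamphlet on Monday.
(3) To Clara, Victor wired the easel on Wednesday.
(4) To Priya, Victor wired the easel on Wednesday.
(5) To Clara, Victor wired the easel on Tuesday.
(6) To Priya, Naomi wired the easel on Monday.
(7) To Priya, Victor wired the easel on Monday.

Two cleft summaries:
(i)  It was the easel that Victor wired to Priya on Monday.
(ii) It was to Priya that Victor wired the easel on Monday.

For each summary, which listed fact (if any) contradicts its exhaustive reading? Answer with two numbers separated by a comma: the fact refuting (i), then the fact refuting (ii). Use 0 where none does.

1, 0

Summary (i) focuses "the easel" (the thing); background same agent, recipient, setting (Victor / Priya / on Monday). Fact (1) matches that background with thing = the microscope — refutes (i).
Summary (ii) focuses "Priya" (the recipient); background same agent, thing, setting (Victor / the easel / on Monday). No fact matches that background with a different recipient, so 0.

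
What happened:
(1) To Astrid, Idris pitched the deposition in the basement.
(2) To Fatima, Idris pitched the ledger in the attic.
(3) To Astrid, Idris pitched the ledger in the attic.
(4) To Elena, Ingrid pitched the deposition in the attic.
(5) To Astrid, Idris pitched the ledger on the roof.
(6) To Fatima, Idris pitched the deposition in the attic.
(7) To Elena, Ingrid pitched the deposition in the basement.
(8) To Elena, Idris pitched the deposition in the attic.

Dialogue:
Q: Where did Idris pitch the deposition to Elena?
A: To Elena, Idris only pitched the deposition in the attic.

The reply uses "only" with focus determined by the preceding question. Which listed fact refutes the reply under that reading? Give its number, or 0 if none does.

0

Answering "Where did ...?" puts focus on the setting — here, "in the attic".
So "only" ranges over settings; the rest (same agent, thing, recipient (Idris / the deposition / Elena)) is presupposed.
No fact keeps same agent, thing, recipient (Idris / the deposition / Elena) while changing the setting; every other fact differs on something backgrounded. The reply stands.
(Fact (6) would refute a reading with focus on the recipient — but that is not what the question asks.)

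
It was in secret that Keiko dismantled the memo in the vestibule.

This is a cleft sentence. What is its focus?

In an it-cleft "It was X that/who ...", the clefted constituent X is the focus; the that/who-clause expresses the presupposed open proposition.
Here the focus is "in secret". The backgrounded (presupposed) material includes "Keiko", "the memo" and "in the vestibule".

in secret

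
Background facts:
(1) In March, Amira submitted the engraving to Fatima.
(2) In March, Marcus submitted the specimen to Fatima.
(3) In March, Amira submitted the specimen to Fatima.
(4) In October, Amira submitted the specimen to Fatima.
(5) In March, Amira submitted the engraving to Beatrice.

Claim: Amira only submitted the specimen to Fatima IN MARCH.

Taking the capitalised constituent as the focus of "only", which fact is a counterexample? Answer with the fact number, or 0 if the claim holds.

The capitals mark "in March" as focus. So "only" rules out other settings, with the rest (agent = Amira, thing = the specimen, recipient = Fatima) as background.
Fact (4) shares the background but differs in setting (in October) — a counterexample.

4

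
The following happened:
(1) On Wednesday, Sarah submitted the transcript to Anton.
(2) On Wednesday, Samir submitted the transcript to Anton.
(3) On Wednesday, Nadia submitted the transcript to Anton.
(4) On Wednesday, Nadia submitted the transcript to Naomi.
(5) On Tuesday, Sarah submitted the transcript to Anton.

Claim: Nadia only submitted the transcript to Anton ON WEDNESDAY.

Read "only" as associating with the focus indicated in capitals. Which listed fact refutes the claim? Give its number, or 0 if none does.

0

Focus (in capitals) is "on Wednesday" — the setting. "Only" excludes alternative settings while holding fixed agent = Nadia, thing = the transcript, recipient = Anton.
Every other fact changes something in the background, not just the setting. Nothing refutes the claim.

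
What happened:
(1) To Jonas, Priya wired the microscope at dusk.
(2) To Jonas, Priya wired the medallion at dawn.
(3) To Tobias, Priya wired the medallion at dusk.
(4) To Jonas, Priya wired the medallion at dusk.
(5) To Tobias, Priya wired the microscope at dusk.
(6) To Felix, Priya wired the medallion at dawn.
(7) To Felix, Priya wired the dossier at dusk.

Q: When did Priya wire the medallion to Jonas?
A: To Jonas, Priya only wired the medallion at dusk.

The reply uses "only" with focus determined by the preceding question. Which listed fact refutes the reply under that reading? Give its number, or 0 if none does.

The question "When did ...?" targets the setting, so in the reply the focus falls on "at dusk".
"Only" then excludes alternative settings while the background — Priya as agent and the medallion as thing and Jonas as recipient — is held fixed.
Fact (2) keeps Priya as agent and the medallion as thing and Jonas as recipient but has setting = at dawn; that refutes the reply.
(Fact (3) would refute a reading with focus on the recipient — but that is not what the question asks.)

2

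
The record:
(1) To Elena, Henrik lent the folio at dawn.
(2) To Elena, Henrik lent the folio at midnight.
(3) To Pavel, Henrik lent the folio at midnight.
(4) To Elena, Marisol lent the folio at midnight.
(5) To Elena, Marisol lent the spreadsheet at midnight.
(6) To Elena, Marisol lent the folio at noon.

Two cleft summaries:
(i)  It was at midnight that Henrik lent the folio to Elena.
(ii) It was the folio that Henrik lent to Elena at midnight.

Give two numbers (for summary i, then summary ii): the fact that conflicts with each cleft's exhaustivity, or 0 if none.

1, 0

Summary (i) focuses "at midnight" (the setting); background agent = Henrik, thing = the folio, recipient = Elena. Fact (1) matches that background with setting = at dawn — refutes (i).
Summary (ii) focuses "the folio" (the thing); background agent = Henrik, recipient = Elena, setting = at midnight. No fact matches that background with a different thing, so 0.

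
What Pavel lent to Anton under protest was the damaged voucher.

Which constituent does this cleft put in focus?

the damaged voucher

In a pseudo-cleft "What ... was X", the post-copular constituent X is the focus.
Here the focus is "the damaged voucher". The backgrounded (presupposed) material includes "Pavel", "to Anton" and "under protest".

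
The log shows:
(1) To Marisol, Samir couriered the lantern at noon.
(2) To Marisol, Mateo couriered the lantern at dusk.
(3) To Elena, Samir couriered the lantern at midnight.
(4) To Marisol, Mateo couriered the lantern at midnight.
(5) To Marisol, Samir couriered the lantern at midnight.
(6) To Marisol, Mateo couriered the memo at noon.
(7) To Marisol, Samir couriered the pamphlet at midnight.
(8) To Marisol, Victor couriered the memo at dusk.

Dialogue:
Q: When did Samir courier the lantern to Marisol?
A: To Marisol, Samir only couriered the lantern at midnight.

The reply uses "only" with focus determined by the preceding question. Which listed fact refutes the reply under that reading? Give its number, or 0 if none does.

1

Answering "When did ...?" puts focus on the setting — here, "at midnight".
"Only" then excludes alternative settings while the background — same agent, thing, recipient (Samir / the lantern / Marisol) — is held fixed.
Fact (1) keeps same agent, thing, recipient (Samir / the lantern / Marisol) but has setting = at noon; that refutes the reply.
(Fact (3) would refute a reading with focus on the recipient — but that is not what the question asks.)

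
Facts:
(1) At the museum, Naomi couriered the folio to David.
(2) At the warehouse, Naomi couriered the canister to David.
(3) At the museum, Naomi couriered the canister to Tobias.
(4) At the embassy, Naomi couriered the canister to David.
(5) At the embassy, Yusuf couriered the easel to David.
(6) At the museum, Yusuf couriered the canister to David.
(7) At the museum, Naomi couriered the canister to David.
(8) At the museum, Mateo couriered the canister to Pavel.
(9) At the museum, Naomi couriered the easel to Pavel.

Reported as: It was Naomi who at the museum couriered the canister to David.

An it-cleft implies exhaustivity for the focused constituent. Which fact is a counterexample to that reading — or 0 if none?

6

The cleft puts "Naomi" in focus and presupposes the open proposition with same thing, recipient, setting (the canister / David / at the museum).
The exhaustive reading says no other agent fits that background.
Fact (6) shares the background but with agent = Yusuf; exhaustivity is violated.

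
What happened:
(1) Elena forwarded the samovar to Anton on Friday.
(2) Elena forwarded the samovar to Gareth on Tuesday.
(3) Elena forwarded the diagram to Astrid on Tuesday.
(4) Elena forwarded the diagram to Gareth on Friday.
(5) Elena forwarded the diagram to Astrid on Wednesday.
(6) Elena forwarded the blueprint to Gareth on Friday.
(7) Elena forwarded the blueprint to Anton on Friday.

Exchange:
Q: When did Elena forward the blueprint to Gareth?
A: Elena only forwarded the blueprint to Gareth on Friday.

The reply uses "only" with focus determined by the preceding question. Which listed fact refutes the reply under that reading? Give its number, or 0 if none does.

Answering "When did ...?" puts focus on the setting — here, "on Friday".
So "only" ranges over settings; the rest (same agent, thing, recipient (Elena / the blueprint / Gareth)) is presupposed.
No fact keeps same agent, thing, recipient (Elena / the blueprint / Gareth) while changing the setting; every other fact differs on something backgrounded. The reply stands.
(Fact (4) would refute a reading with focus on the thing — but that is not what the question asks.)

0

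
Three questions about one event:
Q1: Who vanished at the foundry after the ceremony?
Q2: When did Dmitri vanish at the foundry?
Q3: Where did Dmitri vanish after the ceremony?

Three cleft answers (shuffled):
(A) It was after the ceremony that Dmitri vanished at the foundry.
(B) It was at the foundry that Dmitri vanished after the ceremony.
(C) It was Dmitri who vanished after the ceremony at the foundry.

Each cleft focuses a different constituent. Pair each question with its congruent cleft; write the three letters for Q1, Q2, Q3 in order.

CAB

Q1 asks about the subject (agent); cleft (C) focuses "Dmitri", which is the subject (agent) — so Q1 → C.
Q2 asks about the time; cleft (A) focuses "after the ceremony", which is the time — so Q2 → A.
Q3 asks about the location; cleft (B) focuses "at the foundry", which is the location — so Q3 → B.
Mapping: Q1→C, Q2→A, Q3→B.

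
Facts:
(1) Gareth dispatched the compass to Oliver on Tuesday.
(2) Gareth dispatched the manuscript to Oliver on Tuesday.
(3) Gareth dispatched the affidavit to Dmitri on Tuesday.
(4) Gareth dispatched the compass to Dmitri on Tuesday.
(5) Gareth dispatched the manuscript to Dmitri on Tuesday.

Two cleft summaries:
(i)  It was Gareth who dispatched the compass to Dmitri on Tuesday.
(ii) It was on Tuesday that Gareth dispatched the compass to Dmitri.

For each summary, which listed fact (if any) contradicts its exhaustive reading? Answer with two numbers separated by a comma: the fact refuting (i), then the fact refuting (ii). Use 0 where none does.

0, 0

(i): focus "Gareth". No fact shares thing = the compass, recipient = Dmitri, setting = on Tuesday with a different agent. 0.
(ii): focus "on Tuesday". No fact shares agent = Gareth, thing = the compass, recipient = Dmitri with a different setting. 0.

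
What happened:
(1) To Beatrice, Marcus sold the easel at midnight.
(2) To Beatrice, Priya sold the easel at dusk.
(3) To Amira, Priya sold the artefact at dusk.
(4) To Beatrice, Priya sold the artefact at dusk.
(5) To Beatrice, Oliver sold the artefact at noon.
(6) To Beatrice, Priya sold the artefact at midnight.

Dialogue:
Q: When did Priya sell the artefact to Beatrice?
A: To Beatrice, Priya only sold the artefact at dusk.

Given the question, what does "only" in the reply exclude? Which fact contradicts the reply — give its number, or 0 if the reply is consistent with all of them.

6

Answering "When did ...?" puts focus on the setting — here, "at dusk".
"Only" then excludes alternative settings while the background — same agent, thing, recipient (Priya / the artefact / Beatrice) — is held fixed.
Fact (6) keeps same agent, thing, recipient (Priya / the artefact / Beatrice) but has setting = at midnight; that refutes the reply.
(Fact (2) would refute a reading with focus on the thing — but that is not what the question asks.)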